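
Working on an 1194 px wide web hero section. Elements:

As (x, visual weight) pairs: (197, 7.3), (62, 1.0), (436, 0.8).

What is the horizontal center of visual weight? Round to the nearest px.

x ≈ 203

Weights sum to 7.3 + 1.0 + 0.8 = 9.1.
Σw·x = 7.3·197 + 1.0·62 + 0.8·436 = 1848.9, so x̄ = 1848.9/9.1 ≈ 203.18.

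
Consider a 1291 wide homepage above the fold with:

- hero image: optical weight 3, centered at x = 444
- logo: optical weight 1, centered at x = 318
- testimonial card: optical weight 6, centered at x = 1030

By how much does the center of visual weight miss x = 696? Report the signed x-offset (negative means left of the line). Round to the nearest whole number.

Total weight = 3 + 1 + 6 = 10.
x: (3·444 + 1·318 + 6·1030) / 10 = 7830 / 10 ≈ 783.00
Against x = 696, that's 783.00 − 696 = 87.00.

≈ 87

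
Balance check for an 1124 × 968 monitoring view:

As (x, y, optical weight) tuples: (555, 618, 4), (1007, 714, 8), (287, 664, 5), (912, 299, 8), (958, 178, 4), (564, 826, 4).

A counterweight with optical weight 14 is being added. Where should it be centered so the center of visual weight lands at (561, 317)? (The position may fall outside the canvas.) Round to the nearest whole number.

(91, -215)

With the counterweight, Σw becomes 4 + 8 + 5 + 8 + 4 + 4 + 14 = 47.
x: need Σw·x = 47·561 = 26367. Existing = 4·555 + 8·1007 + 5·287 + 8·912 + 4·958 + 4·564 = 25095. Remainder 1272 / 14 ≈ 90.86.
y: need Σw·y = 47·317 = 14899. Existing = 4·618 + 8·714 + 5·664 + 8·299 + 4·178 + 4·826 = 17912. Remainder -3013 / 14 ≈ -215.21.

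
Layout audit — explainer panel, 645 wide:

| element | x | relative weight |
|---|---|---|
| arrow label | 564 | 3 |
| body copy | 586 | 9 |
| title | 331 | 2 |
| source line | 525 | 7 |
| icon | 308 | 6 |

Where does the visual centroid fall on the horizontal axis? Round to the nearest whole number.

Σw = 3 + 9 + 2 + 7 + 6 = 27.
x-moment: 3·564 + 9·586 + 2·331 + 7·525 + 6·308 = 13151; centroid 13151/27 ≈ 487.07.

x ≈ 487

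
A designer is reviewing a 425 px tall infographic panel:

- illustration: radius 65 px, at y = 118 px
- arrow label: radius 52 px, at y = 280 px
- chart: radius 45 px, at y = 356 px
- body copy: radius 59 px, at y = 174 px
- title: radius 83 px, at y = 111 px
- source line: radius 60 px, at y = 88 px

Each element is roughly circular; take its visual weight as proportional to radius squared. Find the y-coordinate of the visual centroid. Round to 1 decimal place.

r² weights: illustration 65² = 4225, arrow label 52² = 2704, chart 45² = 2025, body copy 59² = 3481, title 83² = 6889, source line 60² = 3600. Total = 22924.
Σw·y = 3663743; ȳ = 3663743/22924 ≈ 159.82.

y ≈ 159.8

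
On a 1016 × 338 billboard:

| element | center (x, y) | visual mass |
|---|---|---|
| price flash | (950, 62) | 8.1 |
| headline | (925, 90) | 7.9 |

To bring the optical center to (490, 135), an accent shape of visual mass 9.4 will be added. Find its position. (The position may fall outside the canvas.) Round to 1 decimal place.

(-272.0, 235.7)

With the accent shape, Σw becomes 8.1 + 7.9 + 9.4 = 25.4.
x: target moment 25.4×490 = 12446.0; current 8.1·950 + 7.9·925 = 15002.5; the accent shape supplies -2556.5, so x = -2556.5/9.4 ≈ -271.97.
y: target moment 25.4×135 = 3429.0; current 8.1·62 + 7.9·90 = 1213.2; the accent shape supplies 2215.8, so y = 2215.8/9.4 ≈ 235.72.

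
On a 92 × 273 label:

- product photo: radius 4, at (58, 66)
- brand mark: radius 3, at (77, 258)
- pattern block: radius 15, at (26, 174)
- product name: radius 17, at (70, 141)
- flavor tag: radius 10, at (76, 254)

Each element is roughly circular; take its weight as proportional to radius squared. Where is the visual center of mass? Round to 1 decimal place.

(55.2, 170.1)

r² weights: product photo 4² = 16, brand mark 3² = 9, pattern block 15² = 225, product name 17² = 289, flavor tag 10² = 100. Total = 639.
x: (16·58 + 9·77 + 225·26 + 289·70 + 100·76) / 639 = 35301 / 639 ≈ 55.24
y: (16·66 + 9·258 + 225·174 + 289·141 + 100·254) / 639 = 108677 / 639 ≈ 170.07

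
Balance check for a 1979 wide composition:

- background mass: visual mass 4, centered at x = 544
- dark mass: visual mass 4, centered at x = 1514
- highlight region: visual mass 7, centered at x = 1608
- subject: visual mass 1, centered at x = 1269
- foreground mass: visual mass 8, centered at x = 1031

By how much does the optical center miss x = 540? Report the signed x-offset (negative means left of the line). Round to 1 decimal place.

≈ 668.5

Σw = 4 + 4 + 7 + 1 + 8 = 24.
Σw·x = 4·544 + 4·1514 + 7·1608 + 1·1269 + 8·1031 = 29005, so x̄ = 29005/24 ≈ 1208.54.
Difference: 1208.54 − 540 ≈ 668.54.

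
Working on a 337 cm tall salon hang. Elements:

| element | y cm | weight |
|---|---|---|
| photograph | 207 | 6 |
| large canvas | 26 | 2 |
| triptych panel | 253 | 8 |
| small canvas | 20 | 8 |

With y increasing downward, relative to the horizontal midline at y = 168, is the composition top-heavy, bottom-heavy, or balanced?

top-heavy

Total weight = 6 + 2 + 8 + 8 = 24.
Σw·y = 6·207 + 2·26 + 8·253 + 8·20 = 3478, so ȳ = 3478/24 ≈ 144.92.
Since 144.9 is above (smaller y than) 168, the composition reads top-heavy.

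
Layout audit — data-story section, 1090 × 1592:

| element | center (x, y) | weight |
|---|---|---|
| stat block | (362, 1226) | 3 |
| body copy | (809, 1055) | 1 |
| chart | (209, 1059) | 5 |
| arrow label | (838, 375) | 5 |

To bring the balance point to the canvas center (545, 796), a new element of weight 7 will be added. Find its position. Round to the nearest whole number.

New total weight: (3 + 1 + 5 + 5) + 7 = 21.
x: target moment 21×545 = 11445; current 3·362 + 1·809 + 5·209 + 5·838 = 7130; the new element supplies 4315, so x = 4315/7 ≈ 616.43.
y: target moment 21×796 = 16716; current 3·1226 + 1·1055 + 5·1059 + 5·375 = 11903; the new element supplies 4813, so y = 4813/7 ≈ 687.57.

(616, 688)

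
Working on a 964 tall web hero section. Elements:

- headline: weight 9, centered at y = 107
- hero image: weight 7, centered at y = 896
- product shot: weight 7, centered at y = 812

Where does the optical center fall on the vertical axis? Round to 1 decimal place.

y ≈ 561.7

Total weight = 9 + 7 + 7 = 23.
y: (9·107 + 7·896 + 7·812) / 23 = 12919 / 23 ≈ 561.70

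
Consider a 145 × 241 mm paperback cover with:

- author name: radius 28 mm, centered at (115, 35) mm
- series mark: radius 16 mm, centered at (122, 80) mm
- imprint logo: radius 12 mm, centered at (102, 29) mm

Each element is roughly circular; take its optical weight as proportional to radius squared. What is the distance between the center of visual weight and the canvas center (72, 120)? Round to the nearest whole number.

≈ 87 mm

Weights ∝ r²: author name 28² = 784, series mark 16² = 256, imprint logo 12² = 144; Σw = 1184.
x: (784·115 + 256·122 + 144·102) / 1184 = 136080 / 1184 ≈ 114.93
y: (784·35 + 256·80 + 144·29) / 1184 = 52096 / 1184 ≈ 44.00
Relative to (72, 120): Δ = (42.93, -76.00); |Δ| = √(42.93² + -76.00²) ≈ 87.29.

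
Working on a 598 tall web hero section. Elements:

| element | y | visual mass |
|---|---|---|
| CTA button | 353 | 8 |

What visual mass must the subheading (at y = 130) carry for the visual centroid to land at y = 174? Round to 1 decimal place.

w ≈ 32.5

The single fixed element contributes weight 8, moment 8·353 = 2824.
Set Σw·y/Σw = 174: (2824 + 130w) = 174·(8 + w).
Solving: w = (174·8 − 2824) / (130 − 174) = -1432 / -44 ≈ 32.55.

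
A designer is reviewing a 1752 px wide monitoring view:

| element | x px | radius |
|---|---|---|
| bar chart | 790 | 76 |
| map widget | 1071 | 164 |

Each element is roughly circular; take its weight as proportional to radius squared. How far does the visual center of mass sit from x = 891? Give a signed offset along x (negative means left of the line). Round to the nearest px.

r² weights: bar chart 76² = 5776, map widget 164² = 26896. Total = 32672.
Σw·x = 5776·790 + 26896·1071 = 33368656, so x̄ = 33368656/32672 ≈ 1021.32.
Offset from x = 891: 1021.32 − 891 ≈ 130.32.

≈ 130 px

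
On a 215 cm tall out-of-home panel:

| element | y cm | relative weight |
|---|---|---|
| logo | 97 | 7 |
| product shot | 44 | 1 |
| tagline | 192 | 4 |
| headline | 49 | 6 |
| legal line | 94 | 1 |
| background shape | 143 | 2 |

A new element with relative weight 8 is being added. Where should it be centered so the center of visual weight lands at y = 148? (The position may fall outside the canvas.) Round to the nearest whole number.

y ≈ 266

After adding the new element, total weight = 7 + 1 + 4 + 6 + 1 + 2 + 8 = 29.
y: need Σw·y = 29·148 = 4292. Existing = 7·97 + 1·44 + 4·192 + 6·49 + 1·94 + 2·143 = 2165. Remainder 2127 / 8 ≈ 265.88.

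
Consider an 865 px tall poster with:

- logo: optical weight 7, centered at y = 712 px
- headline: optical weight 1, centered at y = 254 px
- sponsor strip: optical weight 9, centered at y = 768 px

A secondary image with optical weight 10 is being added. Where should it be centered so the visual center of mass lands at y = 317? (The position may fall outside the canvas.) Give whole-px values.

With the secondary image, Σw becomes 7 + 1 + 9 + 10 = 27.
y: need Σw·y = 27·317 = 8559. Existing = 7·712 + 1·254 + 9·768 = 12150. Remainder -3591 / 10 ≈ -359.10.

y ≈ -359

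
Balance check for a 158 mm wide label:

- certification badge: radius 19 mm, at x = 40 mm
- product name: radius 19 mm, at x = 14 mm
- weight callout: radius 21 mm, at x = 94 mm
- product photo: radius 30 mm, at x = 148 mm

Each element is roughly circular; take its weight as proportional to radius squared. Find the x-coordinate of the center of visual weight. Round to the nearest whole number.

Weights ∝ r²: certification badge 19² = 361, product name 19² = 361, weight callout 21² = 441, product photo 30² = 900; Σw = 2063.
Σw·x = 361·40 + 361·14 + 441·94 + 900·148 = 194148, so x̄ = 194148/2063 ≈ 94.11.

x ≈ 94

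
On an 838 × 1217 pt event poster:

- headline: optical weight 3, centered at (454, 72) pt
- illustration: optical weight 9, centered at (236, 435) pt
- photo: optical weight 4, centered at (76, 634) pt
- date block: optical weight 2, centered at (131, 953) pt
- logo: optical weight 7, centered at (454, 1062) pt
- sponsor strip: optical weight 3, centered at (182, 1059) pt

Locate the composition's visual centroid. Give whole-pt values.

Weights sum to 3 + 9 + 4 + 2 + 7 + 3 = 28.
Σw·x = 3·454 + 9·236 + 4·76 + 2·131 + 7·454 + 3·182 = 7776, so x̄ = 7776/28 ≈ 277.71.
Σw·y = 3·72 + 9·435 + 4·634 + 2·953 + 7·1062 + 3·1059 = 19184, so ȳ = 19184/28 ≈ 685.14.

(278, 685)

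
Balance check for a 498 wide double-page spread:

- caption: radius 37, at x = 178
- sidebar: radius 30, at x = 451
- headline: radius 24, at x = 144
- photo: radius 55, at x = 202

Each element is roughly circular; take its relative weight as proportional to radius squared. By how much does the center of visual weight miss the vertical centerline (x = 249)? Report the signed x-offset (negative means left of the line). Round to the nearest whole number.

≈ -20

Weights ∝ r²: caption 37² = 1369, sidebar 30² = 900, headline 24² = 576, photo 55² = 3025; Σw = 5870.
x-moment: 1369·178 + 900·451 + 576·144 + 3025·202 = 1343576; centroid 1343576/5870 ≈ 228.89.
Against x = 249, that's 228.89 − 249 = -20.11.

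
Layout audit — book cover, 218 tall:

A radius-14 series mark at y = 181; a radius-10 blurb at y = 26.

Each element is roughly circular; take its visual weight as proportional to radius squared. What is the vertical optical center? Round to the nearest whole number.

y ≈ 129

r² weights: series mark 14² = 196, blurb 10² = 100. Total = 296.
y: (196·181 + 100·26) / 296 = 38076 / 296 ≈ 128.64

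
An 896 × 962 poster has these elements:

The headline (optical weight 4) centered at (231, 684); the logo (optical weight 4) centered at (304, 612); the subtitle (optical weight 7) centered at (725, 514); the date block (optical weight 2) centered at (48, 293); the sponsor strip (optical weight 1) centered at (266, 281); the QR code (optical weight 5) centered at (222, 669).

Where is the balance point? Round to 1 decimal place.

(377.7, 565.0)

Total weight = 4 + 4 + 7 + 2 + 1 + 5 = 23.
x: (4·231 + 4·304 + 7·725 + 2·48 + 1·266 + 5·222) / 23 = 8687 / 23 ≈ 377.70
y: (4·684 + 4·612 + 7·514 + 2·293 + 1·281 + 5·669) / 23 = 12994 / 23 ≈ 564.96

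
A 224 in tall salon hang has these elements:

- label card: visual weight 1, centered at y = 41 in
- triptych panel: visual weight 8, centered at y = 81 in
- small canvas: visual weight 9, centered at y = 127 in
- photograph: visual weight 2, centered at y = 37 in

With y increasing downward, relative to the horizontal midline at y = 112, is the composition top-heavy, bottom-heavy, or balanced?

Total weight = 1 + 8 + 9 + 2 = 20.
y-moment: 1·41 + 8·81 + 9·127 + 2·37 = 1906; centroid 1906/20 ≈ 95.30.
95.3 vs midline 112 → top-heavy.

top-heavy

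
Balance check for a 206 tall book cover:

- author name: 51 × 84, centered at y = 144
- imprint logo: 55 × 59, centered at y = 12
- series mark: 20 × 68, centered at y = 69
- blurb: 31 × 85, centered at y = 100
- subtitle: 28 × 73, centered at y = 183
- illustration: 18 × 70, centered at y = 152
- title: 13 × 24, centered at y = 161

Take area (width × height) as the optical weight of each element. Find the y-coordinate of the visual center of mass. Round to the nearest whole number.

Areas: author name 51·84 = 4284, imprint logo 55·59 = 3245, series mark 20·68 = 1360, blurb 31·85 = 2635, subtitle 28·73 = 2044, illustration 18·70 = 1260, title 13·24 = 312. Total weight = 15140.
y: moment 1628980 / weight 15140 ≈ 107.59

y ≈ 108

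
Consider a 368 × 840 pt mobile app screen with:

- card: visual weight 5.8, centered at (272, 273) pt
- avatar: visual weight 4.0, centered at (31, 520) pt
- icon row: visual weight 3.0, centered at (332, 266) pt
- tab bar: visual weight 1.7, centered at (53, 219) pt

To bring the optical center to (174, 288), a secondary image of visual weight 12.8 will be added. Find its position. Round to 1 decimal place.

(153.3, 236.6)

New total weight: (5.8 + 4.0 + 3.0 + 1.7) + 12.8 = 27.3.
x: need Σw·x = 27.3·174 = 4750.2. Existing = 5.8·272 + 4.0·31 + 3.0·332 + 1.7·53 = 2787.7. Remainder 1962.5 / 12.8 ≈ 153.32.
y: need Σw·y = 27.3·288 = 7862.4. Existing = 5.8·273 + 4.0·520 + 3.0·266 + 1.7·219 = 4833.7. Remainder 3028.7 / 12.8 ≈ 236.62.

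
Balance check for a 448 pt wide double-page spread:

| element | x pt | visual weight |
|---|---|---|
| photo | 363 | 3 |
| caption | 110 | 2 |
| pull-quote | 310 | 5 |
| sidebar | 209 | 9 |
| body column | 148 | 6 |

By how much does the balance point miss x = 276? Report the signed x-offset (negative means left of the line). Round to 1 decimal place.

Weights sum to 3 + 2 + 5 + 9 + 6 = 25.
Σw·x = 3·363 + 2·110 + 5·310 + 9·209 + 6·148 = 5628, so x̄ = 5628/25 ≈ 225.12.
Offset from x = 276: 225.12 − 276 ≈ -50.88.

≈ -50.9 pt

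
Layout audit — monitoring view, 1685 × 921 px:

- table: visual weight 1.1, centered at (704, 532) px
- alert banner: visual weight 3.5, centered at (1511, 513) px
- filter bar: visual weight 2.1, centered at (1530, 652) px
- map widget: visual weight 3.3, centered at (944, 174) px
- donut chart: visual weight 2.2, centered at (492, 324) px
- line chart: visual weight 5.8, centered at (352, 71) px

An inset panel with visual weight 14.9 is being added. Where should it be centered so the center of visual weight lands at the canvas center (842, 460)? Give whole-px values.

(818, 650)

After adding the inset panel, total weight = 1.1 + 3.5 + 2.1 + 3.3 + 2.2 + 5.8 + 14.9 = 32.9.
x: need Σw·x = 32.9·842 = 27701.8. Existing = 1.1·704 + 3.5·1511 + 2.1·1530 + 3.3·944 + 2.2·492 + 5.8·352 = 15515.1. Remainder 12186.7 / 14.9 ≈ 817.90.
y: need Σw·y = 32.9·460 = 15134.0. Existing = 1.1·532 + 3.5·513 + 2.1·652 + 3.3·174 + 2.2·324 + 5.8·71 = 5448.7. Remainder 9685.3 / 14.9 ≈ 650.02.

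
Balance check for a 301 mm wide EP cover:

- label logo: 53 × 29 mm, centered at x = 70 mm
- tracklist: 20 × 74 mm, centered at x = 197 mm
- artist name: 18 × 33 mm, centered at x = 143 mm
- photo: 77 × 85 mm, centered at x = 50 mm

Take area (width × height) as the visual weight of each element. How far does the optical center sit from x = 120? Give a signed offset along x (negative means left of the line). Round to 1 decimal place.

≈ -40.1 mm

Areas: label logo 53·29 = 1537, tracklist 20·74 = 1480, artist name 18·33 = 594, photo 77·85 = 6545. Total weight = 10156.
x-moment: 1537·70 + 1480·197 + 594·143 + 6545·50 = 811342; centroid 811342/10156 ≈ 79.89.
Offset from x = 120: 79.89 − 120 ≈ -40.11.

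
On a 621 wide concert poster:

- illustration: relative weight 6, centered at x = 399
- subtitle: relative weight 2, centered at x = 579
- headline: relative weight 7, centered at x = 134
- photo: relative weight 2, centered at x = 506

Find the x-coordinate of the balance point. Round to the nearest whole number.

Weights sum to 6 + 2 + 7 + 2 = 17.
x-moment: 6·399 + 2·579 + 7·134 + 2·506 = 5502; centroid 5502/17 ≈ 323.65.

x ≈ 324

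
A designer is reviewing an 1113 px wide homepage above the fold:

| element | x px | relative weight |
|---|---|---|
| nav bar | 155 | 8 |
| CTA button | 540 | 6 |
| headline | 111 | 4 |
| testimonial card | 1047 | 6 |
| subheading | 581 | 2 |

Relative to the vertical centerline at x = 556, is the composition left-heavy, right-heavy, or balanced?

left-heavy

Weights sum to 8 + 6 + 4 + 6 + 2 = 26.
x: (8·155 + 6·540 + 4·111 + 6·1047 + 2·581) / 26 = 12368 / 26 ≈ 475.69
475.7 vs midline 556 → left-heavy.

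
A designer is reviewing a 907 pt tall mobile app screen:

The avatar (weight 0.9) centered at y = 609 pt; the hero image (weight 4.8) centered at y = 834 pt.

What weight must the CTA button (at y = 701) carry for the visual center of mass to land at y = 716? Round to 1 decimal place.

Existing Σw = 5.7 (0.9 + 4.8); existing moment 0.9·609 + 4.8·834 = 4551.3.
Balance at y = 716 requires (4551.3 + w·701) / (5.7 + w) = 716.
Rearranging, w·(701 − 716) = 716·5.7 − 4551.3 = -470.1, so w ≈ -470.1/-15 = 31.34.

w ≈ 31.3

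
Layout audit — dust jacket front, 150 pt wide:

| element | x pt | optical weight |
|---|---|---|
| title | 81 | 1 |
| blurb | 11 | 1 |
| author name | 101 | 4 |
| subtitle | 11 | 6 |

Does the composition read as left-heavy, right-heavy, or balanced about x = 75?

Total weight = 1 + 1 + 4 + 6 = 12.
x: (1·81 + 1·11 + 4·101 + 6·11) / 12 = 562 / 12 ≈ 46.83
46.8 lies left of the midline 75, so the layout is left-heavy.

left-heavy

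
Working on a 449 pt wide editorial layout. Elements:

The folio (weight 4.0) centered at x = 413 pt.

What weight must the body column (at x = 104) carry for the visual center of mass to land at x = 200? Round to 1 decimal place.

w ≈ 8.9

The single fixed element contributes weight 4.0, moment 4.0·413 = 1652.0.
Balance at x = 200 requires (1652.0 + w·104) / (4.0 + w) = 200.
So w = (200·4.0 − 1652.0)/(104 − 200) = -852.0/-96 ≈ 8.88.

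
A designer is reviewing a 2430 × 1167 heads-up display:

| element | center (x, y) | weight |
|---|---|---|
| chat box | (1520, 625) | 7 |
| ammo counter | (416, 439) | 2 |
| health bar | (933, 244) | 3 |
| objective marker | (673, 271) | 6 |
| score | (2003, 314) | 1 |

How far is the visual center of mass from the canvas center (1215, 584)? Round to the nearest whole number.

≈ 222

Total weight = 7 + 2 + 3 + 6 + 1 = 19.
x-moment: 7·1520 + 2·416 + 3·933 + 6·673 + 1·2003 = 20312; centroid 20312/19 ≈ 1069.05.
y-moment: 7·625 + 2·439 + 3·244 + 6·271 + 1·314 = 7925; centroid 7925/19 ≈ 417.11.
Offset from (1215, 584): Δx ≈ -145.95, Δy ≈ -166.89; distance = √(Δx² + Δy²) ≈ 221.71.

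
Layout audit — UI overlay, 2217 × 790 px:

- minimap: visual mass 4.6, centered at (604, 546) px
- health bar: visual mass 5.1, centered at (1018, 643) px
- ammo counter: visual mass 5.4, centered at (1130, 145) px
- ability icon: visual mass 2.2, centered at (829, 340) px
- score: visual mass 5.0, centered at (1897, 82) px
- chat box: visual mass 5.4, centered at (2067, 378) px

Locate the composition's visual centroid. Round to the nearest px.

Total weight = 4.6 + 5.1 + 5.4 + 2.2 + 5.0 + 5.4 = 27.7.
Σw·x = 36542.8; x̄ = 36542.8/27.7 ≈ 1319.23.
Σw·y = 9773.1; ȳ = 9773.1/27.7 ≈ 352.82.

(1319, 353)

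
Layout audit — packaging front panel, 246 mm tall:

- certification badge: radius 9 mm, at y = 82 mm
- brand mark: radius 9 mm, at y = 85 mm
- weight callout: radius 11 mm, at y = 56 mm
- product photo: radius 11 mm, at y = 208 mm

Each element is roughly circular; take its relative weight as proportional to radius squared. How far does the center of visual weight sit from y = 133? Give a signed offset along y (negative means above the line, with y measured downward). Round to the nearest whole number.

≈ -20 mm

Weights ∝ r²: certification badge 9² = 81, brand mark 9² = 81, weight callout 11² = 121, product photo 11² = 121; Σw = 404.
Σw·y = 81·82 + 81·85 + 121·56 + 121·208 = 45471, so ȳ = 45471/404 ≈ 112.55.
Difference: 112.55 − 133 ≈ -20.45.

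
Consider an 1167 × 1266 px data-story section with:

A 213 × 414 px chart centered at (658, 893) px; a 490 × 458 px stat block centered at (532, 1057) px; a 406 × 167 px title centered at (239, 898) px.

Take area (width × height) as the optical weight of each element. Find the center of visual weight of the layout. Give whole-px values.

Areas: chart 213·414 = 88182, stat block 490·458 = 224420, title 406·167 = 67802. Total weight = 380404.
x-moment: 88182·658 + 224420·532 + 67802·239 = 193619874; centroid 193619874/380404 ≈ 508.98.
y-moment: 88182·893 + 224420·1057 + 67802·898 = 376844662; centroid 376844662/380404 ≈ 990.64.

(509, 991)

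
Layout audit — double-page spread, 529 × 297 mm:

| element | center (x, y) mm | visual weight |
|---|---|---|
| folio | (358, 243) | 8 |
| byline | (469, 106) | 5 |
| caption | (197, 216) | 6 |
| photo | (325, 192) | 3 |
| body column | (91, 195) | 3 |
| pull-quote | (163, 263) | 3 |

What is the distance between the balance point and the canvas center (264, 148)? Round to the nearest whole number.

Weights sum to 8 + 5 + 6 + 3 + 3 + 3 = 28.
x-moment: 8·358 + 5·469 + 6·197 + 3·325 + 3·91 + 3·163 = 8128; centroid 8128/28 ≈ 290.29.
y-moment: 8·243 + 5·106 + 6·216 + 3·192 + 3·195 + 3·263 = 5720; centroid 5720/28 ≈ 204.29.
Offset from (264, 148): Δx ≈ 26.29, Δy ≈ 56.29; distance = √(Δx² + Δy²) ≈ 62.12.

≈ 62 mm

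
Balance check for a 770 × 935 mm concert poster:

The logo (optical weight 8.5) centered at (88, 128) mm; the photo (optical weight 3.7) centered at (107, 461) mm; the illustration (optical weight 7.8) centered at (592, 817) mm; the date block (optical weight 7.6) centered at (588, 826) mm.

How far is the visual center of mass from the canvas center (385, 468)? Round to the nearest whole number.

Total weight = 8.5 + 3.7 + 7.8 + 7.6 = 27.6.
x: (8.5·88 + 3.7·107 + 7.8·592 + 7.6·588) / 27.6 = 10230.3 / 27.6 ≈ 370.66
y: (8.5·128 + 3.7·461 + 7.8·817 + 7.6·826) / 27.6 = 15443.9 / 27.6 ≈ 559.56
From (385, 468): dx = -14.34, dy = 91.56, so the distance is √(dx²+dy²) ≈ 92.68.

≈ 93 mm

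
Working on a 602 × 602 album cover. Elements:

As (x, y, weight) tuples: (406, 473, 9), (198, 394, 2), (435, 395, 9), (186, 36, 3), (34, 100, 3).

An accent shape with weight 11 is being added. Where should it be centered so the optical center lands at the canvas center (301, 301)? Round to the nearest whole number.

With the accent shape, Σw becomes 9 + 2 + 9 + 3 + 3 + 11 = 37.
x: need Σw·x = 37·301 = 11137. Existing = 9·406 + 2·198 + 9·435 + 3·186 + 3·34 = 8625. Remainder 2512 / 11 ≈ 228.36.
y: need Σw·y = 37·301 = 11137. Existing = 9·473 + 2·394 + 9·395 + 3·36 + 3·100 = 9008. Remainder 2129 / 11 ≈ 193.55.

(228, 194)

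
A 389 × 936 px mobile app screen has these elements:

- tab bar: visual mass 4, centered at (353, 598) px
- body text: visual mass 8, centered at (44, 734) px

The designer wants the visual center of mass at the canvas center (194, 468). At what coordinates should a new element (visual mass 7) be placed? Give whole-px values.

(275, 90)

New total weight: (4 + 8) + 7 = 19.
x: target moment 19×194 = 3686; current 4·353 + 8·44 = 1764; the new element supplies 1922, so x = 1922/7 ≈ 274.57.
y: target moment 19×468 = 8892; current 4·598 + 8·734 = 8264; the new element supplies 628, so y = 628/7 ≈ 89.71.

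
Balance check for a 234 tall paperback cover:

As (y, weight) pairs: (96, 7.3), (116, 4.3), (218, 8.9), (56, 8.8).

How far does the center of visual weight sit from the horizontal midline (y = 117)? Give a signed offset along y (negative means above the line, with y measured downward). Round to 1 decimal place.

≈ 7.0

Σw = 7.3 + 4.3 + 8.9 + 8.8 = 29.3.
y-moment: 7.3·96 + 4.3·116 + 8.9·218 + 8.8·56 = 3632.6; centroid 3632.6/29.3 ≈ 123.98.
Difference: 123.98 − 117 ≈ 6.98.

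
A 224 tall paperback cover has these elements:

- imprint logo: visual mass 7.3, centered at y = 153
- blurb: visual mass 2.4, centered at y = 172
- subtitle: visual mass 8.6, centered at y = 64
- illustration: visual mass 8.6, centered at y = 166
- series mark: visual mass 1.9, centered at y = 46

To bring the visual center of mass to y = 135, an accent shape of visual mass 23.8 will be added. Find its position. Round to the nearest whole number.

y ≈ 147

With the accent shape, Σw becomes 7.3 + 2.4 + 8.6 + 8.6 + 1.9 + 23.8 = 52.6.
y: need Σw·y = 52.6·135 = 7101.0. Existing = 7.3·153 + 2.4·172 + 8.6·64 + 8.6·166 + 1.9·46 = 3595.1. Remainder 3505.9 / 23.8 ≈ 147.31.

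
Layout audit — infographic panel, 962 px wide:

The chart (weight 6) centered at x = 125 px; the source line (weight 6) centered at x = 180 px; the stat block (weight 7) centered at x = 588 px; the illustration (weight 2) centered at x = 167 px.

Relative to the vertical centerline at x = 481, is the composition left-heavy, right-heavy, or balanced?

left-heavy

Weights sum to 6 + 6 + 7 + 2 = 21.
x-moment: 6·125 + 6·180 + 7·588 + 2·167 = 6280; centroid 6280/21 ≈ 299.05.
299.0 vs midline 481 → left-heavy.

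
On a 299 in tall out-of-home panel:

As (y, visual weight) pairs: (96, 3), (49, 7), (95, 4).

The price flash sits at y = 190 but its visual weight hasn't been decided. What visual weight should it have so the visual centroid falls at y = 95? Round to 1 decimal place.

w ≈ 3.4

Known weights sum to 3 + 7 + 4 = 14; their moment is 3·96 + 7·49 + 4·95 = 1011.
For the centroid to hit 95: (1011 + w·190) / (14 + w) = 95.
Solving: w = (95·14 − 1011) / (190 − 95) = 319 / 95 ≈ 3.36.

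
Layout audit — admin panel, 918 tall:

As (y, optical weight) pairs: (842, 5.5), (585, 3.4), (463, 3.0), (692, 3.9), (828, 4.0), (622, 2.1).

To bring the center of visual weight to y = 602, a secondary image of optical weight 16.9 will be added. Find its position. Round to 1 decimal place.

y ≈ 475.2

New total weight: (5.5 + 3.4 + 3.0 + 3.9 + 4.0 + 2.1) + 16.9 = 38.8.
Along y: (15326.0 + 16.9·y) / 38.8 = 602 (existing moment 5.5·842 + 3.4·585 + 3.0·463 + 3.9·692 + 4.0·828 + 2.1·622 = 15326.0) ⇒ y = (23357.6 − 15326.0) / 16.9 ≈ 475.24.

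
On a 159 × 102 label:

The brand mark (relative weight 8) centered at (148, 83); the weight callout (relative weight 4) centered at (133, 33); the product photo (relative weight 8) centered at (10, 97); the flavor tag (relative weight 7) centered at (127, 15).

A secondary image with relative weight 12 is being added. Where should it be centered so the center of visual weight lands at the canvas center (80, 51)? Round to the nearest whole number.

New total weight: (8 + 4 + 8 + 7) + 12 = 39.
Along x: (2685 + 12·x) / 39 = 80 (existing moment 8·148 + 4·133 + 8·10 + 7·127 = 2685) ⇒ x = (3120 − 2685) / 12 ≈ 36.25.
Along y: (1677 + 12·y) / 39 = 51 (existing moment 8·83 + 4·33 + 8·97 + 7·15 = 1677) ⇒ y = (1989 − 1677) / 12 ≈ 26.00.

(36, 26)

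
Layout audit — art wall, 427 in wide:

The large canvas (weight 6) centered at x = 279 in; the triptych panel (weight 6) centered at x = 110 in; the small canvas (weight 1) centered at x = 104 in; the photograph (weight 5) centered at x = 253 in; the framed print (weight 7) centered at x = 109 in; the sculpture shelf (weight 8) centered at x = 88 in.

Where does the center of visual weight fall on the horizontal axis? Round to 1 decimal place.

Total weight = 6 + 6 + 1 + 5 + 7 + 8 = 33.
Σw·x = 6·279 + 6·110 + 1·104 + 5·253 + 7·109 + 8·88 = 5170, so x̄ = 5170/33 ≈ 156.67.

x ≈ 156.7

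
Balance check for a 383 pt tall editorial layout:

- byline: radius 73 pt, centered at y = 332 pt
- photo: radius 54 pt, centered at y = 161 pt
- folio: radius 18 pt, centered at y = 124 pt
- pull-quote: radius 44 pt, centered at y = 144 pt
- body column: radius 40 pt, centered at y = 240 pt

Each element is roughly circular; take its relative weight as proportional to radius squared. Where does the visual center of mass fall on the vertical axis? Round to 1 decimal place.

r² weights: byline 73² = 5329, photo 54² = 2916, folio 18² = 324, pull-quote 44² = 1936, body column 40² = 1600. Total = 12105.
Σw·y = 5329·332 + 2916·161 + 324·124 + 1936·144 + 1600·240 = 2941664, so ȳ = 2941664/12105 ≈ 243.01.

y ≈ 243.0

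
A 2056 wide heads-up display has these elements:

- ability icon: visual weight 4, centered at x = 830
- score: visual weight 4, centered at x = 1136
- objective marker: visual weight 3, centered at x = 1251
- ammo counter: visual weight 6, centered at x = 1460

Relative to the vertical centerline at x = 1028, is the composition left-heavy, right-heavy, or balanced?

right-heavy

Total weight = 4 + 4 + 3 + 6 = 17.
Σw·x = 4·830 + 4·1136 + 3·1251 + 6·1460 = 20377, so x̄ = 20377/17 ≈ 1198.65.
Since 1198.6 is right of 1028, the composition reads right-heavy.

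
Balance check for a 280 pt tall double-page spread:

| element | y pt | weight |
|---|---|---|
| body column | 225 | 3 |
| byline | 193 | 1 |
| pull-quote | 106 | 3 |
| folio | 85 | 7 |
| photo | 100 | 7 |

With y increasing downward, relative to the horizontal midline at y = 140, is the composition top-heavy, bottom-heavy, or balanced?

Σw = 3 + 1 + 3 + 7 + 7 = 21.
y-moment: 3·225 + 1·193 + 3·106 + 7·85 + 7·100 = 2481; centroid 2481/21 ≈ 118.14.
118.1 vs midline 140 → top-heavy.

top-heavy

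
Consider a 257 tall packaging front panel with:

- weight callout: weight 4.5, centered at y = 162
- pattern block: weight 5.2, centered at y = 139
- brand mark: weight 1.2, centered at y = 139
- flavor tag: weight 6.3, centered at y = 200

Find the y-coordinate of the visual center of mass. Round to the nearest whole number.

Σw = 4.5 + 5.2 + 1.2 + 6.3 = 17.2.
Σw·y = 4.5·162 + 5.2·139 + 1.2·139 + 6.3·200 = 2878.6, so ȳ = 2878.6/17.2 ≈ 167.36.

y ≈ 167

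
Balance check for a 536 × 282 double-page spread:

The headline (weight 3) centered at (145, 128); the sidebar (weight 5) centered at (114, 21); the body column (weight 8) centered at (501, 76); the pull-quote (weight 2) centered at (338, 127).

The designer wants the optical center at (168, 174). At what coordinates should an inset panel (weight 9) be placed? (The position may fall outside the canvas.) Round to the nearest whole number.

After adding the inset panel, total weight = 3 + 5 + 8 + 2 + 9 = 27.
x: target moment 27×168 = 4536; current 3·145 + 5·114 + 8·501 + 2·338 = 5689; the inset panel supplies -1153, so x = -1153/9 ≈ -128.11.
y: target moment 27×174 = 4698; current 3·128 + 5·21 + 8·76 + 2·127 = 1351; the inset panel supplies 3347, so y = 3347/9 ≈ 371.89.

(-128, 372)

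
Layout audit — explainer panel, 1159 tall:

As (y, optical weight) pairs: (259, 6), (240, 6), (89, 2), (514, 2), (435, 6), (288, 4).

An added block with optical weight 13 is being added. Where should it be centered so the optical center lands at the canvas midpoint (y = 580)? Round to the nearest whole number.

y ≈ 1128

With the added block, Σw becomes 6 + 6 + 2 + 2 + 6 + 4 + 13 = 39.
y: need Σw·y = 39·580 = 22620. Existing = 6·259 + 6·240 + 2·89 + 2·514 + 6·435 + 4·288 = 7962. Remainder 14658 / 13 ≈ 1127.54.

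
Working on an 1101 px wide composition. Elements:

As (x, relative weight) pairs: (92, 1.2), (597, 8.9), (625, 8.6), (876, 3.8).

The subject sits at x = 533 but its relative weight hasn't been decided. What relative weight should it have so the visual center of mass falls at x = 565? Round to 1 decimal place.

w ≈ 44.2

Fixed elements: Σw = 1.2 + 8.9 + 8.6 + 3.8 = 22.5, Σw·x = 1.2·92 + 8.9·597 + 8.6·625 + 3.8·876 = 14127.5.
Balance at x = 565 requires (14127.5 + w·533) / (22.5 + w) = 565.
Rearranging, w·(533 − 565) = 565·22.5 − 14127.5 = -1415.0, so w ≈ -1415.0/-32 = 44.22.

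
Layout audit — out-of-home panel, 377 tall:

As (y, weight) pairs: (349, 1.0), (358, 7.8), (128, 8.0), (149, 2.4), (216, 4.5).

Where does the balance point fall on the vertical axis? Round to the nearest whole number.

y ≈ 232

Total weight = 1.0 + 7.8 + 8.0 + 2.4 + 4.5 = 23.7.
y-moment: 1.0·349 + 7.8·358 + 8.0·128 + 2.4·149 + 4.5·216 = 5495.0; centroid 5495.0/23.7 ≈ 231.86.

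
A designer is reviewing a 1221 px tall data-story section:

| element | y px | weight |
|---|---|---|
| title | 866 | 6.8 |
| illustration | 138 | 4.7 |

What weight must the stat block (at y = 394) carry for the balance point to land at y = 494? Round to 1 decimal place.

w ≈ 8.6

Fixed elements: Σw = 6.8 + 4.7 = 11.5, Σw·y = 6.8·866 + 4.7·138 = 6537.4.
Balance at y = 494 requires (6537.4 + w·394) / (11.5 + w) = 494.
Rearranging, w·(394 − 494) = 494·11.5 − 6537.4 = -856.4, so w ≈ -856.4/-100 = 8.56.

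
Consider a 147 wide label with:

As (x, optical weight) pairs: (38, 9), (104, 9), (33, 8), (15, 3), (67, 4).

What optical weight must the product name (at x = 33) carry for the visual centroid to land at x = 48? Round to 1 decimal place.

w ≈ 18.1

Known weights sum to 9 + 9 + 8 + 3 + 4 = 33; their moment is 9·38 + 9·104 + 8·33 + 3·15 + 4·67 = 1855.
Balance at x = 48 requires (1855 + w·33) / (33 + w) = 48.
So w = (48·33 − 1855)/(33 − 48) = -271/-15 ≈ 18.07.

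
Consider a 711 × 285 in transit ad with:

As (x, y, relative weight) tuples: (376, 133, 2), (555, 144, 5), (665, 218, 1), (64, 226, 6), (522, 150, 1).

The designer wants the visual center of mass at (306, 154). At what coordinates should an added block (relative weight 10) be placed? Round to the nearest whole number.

After adding the added block, total weight = 2 + 5 + 1 + 6 + 1 + 10 = 25.
Along x: (5098 + 10·x) / 25 = 306 (existing moment 2·376 + 5·555 + 1·665 + 6·64 + 1·522 = 5098) ⇒ x = (7650 − 5098) / 10 ≈ 255.20.
Along y: (2710 + 10·y) / 25 = 154 (existing moment 2·133 + 5·144 + 1·218 + 6·226 + 1·150 = 2710) ⇒ y = (3850 − 2710) / 10 ≈ 114.00.

(255, 114)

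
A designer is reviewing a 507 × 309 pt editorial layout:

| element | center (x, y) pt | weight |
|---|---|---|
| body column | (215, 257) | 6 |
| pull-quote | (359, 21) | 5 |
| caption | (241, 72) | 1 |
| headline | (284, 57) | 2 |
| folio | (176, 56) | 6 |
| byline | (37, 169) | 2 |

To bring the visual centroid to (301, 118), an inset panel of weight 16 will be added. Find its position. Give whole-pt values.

New total weight: (6 + 5 + 1 + 2 + 6 + 2) + 16 = 38.
x: target moment 38×301 = 11438; current 6·215 + 5·359 + 1·241 + 2·284 + 6·176 + 2·37 = 5024; the inset panel supplies 6414, so x = 6414/16 ≈ 400.88.
y: target moment 38×118 = 4484; current 6·257 + 5·21 + 1·72 + 2·57 + 6·56 + 2·169 = 2507; the inset panel supplies 1977, so y = 1977/16 ≈ 123.56.

(401, 124)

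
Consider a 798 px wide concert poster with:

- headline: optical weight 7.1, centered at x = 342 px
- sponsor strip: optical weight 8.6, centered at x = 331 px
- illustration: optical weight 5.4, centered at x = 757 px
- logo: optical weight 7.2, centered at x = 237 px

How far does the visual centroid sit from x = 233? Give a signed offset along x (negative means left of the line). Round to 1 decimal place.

Weights sum to 7.1 + 8.6 + 5.4 + 7.2 = 28.3.
x-moment: 7.1·342 + 8.6·331 + 5.4·757 + 7.2·237 = 11069.0; centroid 11069.0/28.3 ≈ 391.13.
Offset from x = 233: 391.13 − 233 ≈ 158.13.

≈ 158.1 px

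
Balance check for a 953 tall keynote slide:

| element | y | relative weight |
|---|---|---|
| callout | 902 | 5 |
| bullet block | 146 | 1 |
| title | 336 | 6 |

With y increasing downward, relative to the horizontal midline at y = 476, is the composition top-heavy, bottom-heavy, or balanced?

Weights sum to 5 + 1 + 6 = 12.
y-moment: 5·902 + 1·146 + 6·336 = 6672; centroid 6672/12 ≈ 556.00.
556.0 vs midline 476 → bottom-heavy.

bottom-heavy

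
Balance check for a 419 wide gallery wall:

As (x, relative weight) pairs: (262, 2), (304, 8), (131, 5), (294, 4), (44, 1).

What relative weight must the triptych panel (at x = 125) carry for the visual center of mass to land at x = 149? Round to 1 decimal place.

w ≈ 77.1

Existing Σw = 20 (2 + 8 + 5 + 4 + 1); existing moment 2·262 + 8·304 + 5·131 + 4·294 + 1·44 = 4831.
Set Σw·x/Σw = 149: (4831 + 125w) = 149·(20 + w).
Rearranging, w·(125 − 149) = 149·20 − 4831 = -1851, so w ≈ -1851/-24 = 77.13.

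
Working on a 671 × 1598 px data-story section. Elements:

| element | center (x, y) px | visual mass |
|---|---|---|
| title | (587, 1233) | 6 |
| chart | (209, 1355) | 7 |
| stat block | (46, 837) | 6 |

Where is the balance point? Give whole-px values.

(277, 1153)

Total weight = 6 + 7 + 6 = 19.
x-moment: 6·587 + 7·209 + 6·46 = 5261; centroid 5261/19 ≈ 276.89.
y-moment: 6·1233 + 7·1355 + 6·837 = 21905; centroid 21905/19 ≈ 1152.89.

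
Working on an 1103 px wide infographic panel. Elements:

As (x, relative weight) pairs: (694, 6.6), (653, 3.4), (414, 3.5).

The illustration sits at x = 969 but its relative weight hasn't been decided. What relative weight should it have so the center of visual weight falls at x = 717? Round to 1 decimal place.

Known weights sum to 6.6 + 3.4 + 3.5 = 13.5; their moment is 6.6·694 + 3.4·653 + 3.5·414 = 8249.6.
For the centroid to hit 717: (8249.6 + w·969) / (13.5 + w) = 717.
Rearranging, w·(969 − 717) = 717·13.5 − 8249.6 = 1429.9, so w ≈ 1429.9/252 = 5.67.

w ≈ 5.7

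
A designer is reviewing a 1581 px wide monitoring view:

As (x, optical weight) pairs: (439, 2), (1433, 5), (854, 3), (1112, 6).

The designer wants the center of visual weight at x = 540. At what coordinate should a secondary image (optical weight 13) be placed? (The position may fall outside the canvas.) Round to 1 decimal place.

New total weight: (2 + 5 + 3 + 6) + 13 = 29.
Along x: (17277 + 13·x) / 29 = 540 (existing moment 2·439 + 5·1433 + 3·854 + 6·1112 = 17277) ⇒ x = (15660 − 17277) / 13 ≈ -124.38.

x ≈ -124.4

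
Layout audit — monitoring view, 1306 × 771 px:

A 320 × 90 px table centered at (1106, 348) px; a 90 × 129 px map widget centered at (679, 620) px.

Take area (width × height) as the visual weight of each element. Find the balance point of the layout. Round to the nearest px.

Areas: table 320·90 = 28800, map widget 90·129 = 11610. Total weight = 40410.
x: (28800·1106 + 11610·679) / 40410 = 39735990 / 40410 ≈ 983.32
y: (28800·348 + 11610·620) / 40410 = 17220600 / 40410 ≈ 426.15

(983, 426)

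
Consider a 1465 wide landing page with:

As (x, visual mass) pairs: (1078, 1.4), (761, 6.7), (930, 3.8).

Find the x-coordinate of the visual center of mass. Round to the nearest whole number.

x ≈ 852

Total weight = 1.4 + 6.7 + 3.8 = 11.9.
x: (1.4·1078 + 6.7·761 + 3.8·930) / 11.9 = 10141.9 / 11.9 ≈ 852.26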